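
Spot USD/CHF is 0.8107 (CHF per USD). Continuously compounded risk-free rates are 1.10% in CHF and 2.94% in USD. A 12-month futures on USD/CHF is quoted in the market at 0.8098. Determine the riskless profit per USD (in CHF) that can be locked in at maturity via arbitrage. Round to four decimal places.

0.0139 per USD (in CHF)

Fair futures: F* = S·e^(carry·T), with carry = (r_CHF − r_USD) = 0.0110 − 0.0294 = -0.0184
F* = 0.8107 · e^(-0.0184 × 12/12) = 0.8107 · e^-0.018400 = 0.8107 × 0.981768 = 0.7959
Market 0.8098 > fair 0.7959: forward overpriced → cash-and-carry (buy spot, short the forward).
At maturity, profit = |F_mkt − F*| = |0.8098 − 0.7959| = 0.0139 per USD (in CHF)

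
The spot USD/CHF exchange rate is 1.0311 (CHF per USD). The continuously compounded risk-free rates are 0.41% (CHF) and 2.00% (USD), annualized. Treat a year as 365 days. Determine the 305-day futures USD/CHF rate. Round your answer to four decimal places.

1.0175

F = S·e^((r_CHF − r_USD)T) = 1.0311 · e^((0.0041 − 0.0200) × 305/365)
= 1.0311 · e^-0.013286 = 1.0311 × 0.986802
F = 1.0175 CHF per USD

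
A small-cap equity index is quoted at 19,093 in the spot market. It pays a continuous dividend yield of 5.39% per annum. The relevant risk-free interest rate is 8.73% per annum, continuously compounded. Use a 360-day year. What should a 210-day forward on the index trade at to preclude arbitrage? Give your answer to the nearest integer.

19,469

F = S·e^((r − q)T) = 19093 · e^((0.0873 − 0.0539) × 210/360)
= 19093 · e^0.019483 = 19093 × 1.019674
F = 19,469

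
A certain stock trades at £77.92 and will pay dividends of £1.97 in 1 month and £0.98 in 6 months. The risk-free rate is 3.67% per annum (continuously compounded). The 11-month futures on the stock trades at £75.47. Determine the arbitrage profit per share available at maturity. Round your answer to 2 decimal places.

PV(dividends) I = 1.97·e^(−0.0367·1/12) + 0.98·e^(−0.0367·6/12) = 2.9262
Fair futures F* = (S − I)·e^(rT) = (77.92 − 2.9262)·e^0.033642 = 74.9938 × 1.034214 = 77.5596
Market £75.47 < fair 77.5596: forward underpriced → reverse cash-and-carry (short the stock, invest proceeds at r, pay the dividends, go long the forward).
Profit at T = |F_mkt − F*| = |75.47 − 77.5596| = £2.09 per share

£2.09 per share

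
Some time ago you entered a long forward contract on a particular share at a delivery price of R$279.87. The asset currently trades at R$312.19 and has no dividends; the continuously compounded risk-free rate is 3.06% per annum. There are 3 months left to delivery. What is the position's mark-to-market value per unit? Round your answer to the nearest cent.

R$34.45

Current fair forward for the remaining 3 months: F = S·e^(r·T), r = 0.0306
F = 312.19 · e^(0.0306 × 3/12) = 312.19 × 1.007679 = 314.5873
Value of long forward = (F − K)·e^(−rT) = (314.5873 − 279.87) · e^(−0.0306·3/12)
= 34.7173 × 0.992379 = 34.45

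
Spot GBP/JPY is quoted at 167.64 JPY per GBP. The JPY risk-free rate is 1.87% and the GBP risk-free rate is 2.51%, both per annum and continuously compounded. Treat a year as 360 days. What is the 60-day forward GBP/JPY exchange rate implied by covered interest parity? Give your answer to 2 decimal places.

167.46

F = S·e^((r_JPY − r_GBP)T) = 167.64 · e^((0.0187 − 0.0251) × 60/360)
= 167.64 · e^-0.001067 = 167.64 × 0.998934
F = 167.46 JPY per GBP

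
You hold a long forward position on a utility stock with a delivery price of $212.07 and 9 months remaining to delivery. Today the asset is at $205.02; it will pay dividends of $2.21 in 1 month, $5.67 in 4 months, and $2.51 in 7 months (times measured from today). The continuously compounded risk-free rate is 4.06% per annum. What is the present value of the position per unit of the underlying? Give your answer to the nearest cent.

PV(remaining dividends) I = 2.21·e^(−0.0406·1/12) + 5.67·e^(−0.0406·4/12) + 2.51·e^(−0.0406·7/12) = 10.2476
Current forward F = (S − I)·e^(rT) = (205.02 − 10.2476)·e^(0.0406·9/12) = 194.7724 × 1.030918 = 200.7944
Value (long) = (F − K)·e^(−rT) = (200.7944 − 212.07) × 0.970009 = -10.9374
Value = -$10.94

-$10.94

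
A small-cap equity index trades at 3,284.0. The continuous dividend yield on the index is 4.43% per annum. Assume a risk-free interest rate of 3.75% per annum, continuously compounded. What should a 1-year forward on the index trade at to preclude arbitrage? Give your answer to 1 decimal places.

F = S·e^((r − q)T) = 3284.0 · e^((0.0375 − 0.0443) × 12/12)
= 3284.0 · e^-0.006800 = 3284.0 × 0.993223
F = 3,261.7

3,261.7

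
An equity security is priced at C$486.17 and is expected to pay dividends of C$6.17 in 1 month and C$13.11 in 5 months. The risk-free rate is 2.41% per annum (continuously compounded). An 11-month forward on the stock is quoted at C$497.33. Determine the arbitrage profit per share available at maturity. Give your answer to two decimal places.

C$19.86 per share

PV(dividends) I = 6.17·e^(−0.0241·1/12) + 13.11·e^(−0.0241·5/12) = 19.1366
Fair forward F* = (S − I)·e^(rT) = (486.17 − 19.1366)·e^0.022092 = 467.0334 × 1.022338 = 477.4660
Market C$497.33 > fair 477.4660: forward overpriced → cash-and-carry (borrow at r, buy the stock and collect the dividends, short the forward).
Profit at T = |F_mkt − F*| = |497.33 − 477.4660| = C$19.86 per share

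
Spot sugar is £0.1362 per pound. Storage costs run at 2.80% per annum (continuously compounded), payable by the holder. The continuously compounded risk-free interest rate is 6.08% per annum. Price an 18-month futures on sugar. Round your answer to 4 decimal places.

£0.1556 per pound

Net carry = r + u − y = 0.0608 + 0.0280 − 0.0000 = 0.0888
F = S·e^((r+u−y)T) = 0.1362 · e^(0.0888 × 18/12) = 0.1362 · e^0.133200
= 0.1362 × 1.142478 = £0.1556 per pound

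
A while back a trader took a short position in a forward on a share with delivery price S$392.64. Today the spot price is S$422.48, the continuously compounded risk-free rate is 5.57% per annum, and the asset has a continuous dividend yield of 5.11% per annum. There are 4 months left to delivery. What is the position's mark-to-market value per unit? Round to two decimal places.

-S$29.93

Current fair forward for the remaining 4 months: F = S·e^((r − q)·T), (r − q) = 0.0557 − 0.0511 = 0.0046
F = 422.48 · e^(0.0046 × 4/12) = 422.48 × 1.001535 = 423.1285
Value of long forward = (F − K)·e^(−rT) = (423.1285 − 392.64) · e^(−0.0557·4/12)
= 30.4885 × 0.981605 = 29.93
Short position value = −(long value) = -S$29.93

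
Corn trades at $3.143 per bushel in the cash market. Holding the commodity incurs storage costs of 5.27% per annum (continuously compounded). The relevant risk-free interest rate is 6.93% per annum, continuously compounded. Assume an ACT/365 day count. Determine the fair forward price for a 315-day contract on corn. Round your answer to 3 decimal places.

Net carry = r + u − y = 0.0693 + 0.0527 − 0.0000 = 0.1220
F = S·e^((r+u−y)T) = 3.143 · e^(0.1220 × 315/365) = 3.143 · e^0.105288
= 3.143 × 1.111031 = $3.492 per bushel

$3.492 per bushel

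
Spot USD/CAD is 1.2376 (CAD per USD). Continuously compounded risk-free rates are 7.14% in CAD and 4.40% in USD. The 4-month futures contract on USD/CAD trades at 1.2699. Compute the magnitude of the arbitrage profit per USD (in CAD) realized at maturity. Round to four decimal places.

Fair futures: F* = S·e^(carry·T), with carry = (r_CAD − r_USD) = 0.0714 − 0.0440 = 0.0274
F* = 1.2376 · e^(0.0274 × 4/12) = 1.2376 · e^0.009133 = 1.2376 × 1.009175 = 1.2490
Market 1.2699 > fair 1.2490: forward overpriced → cash-and-carry (buy spot, short the forward).
At maturity, profit = |F_mkt − F*| = |1.2699 − 1.2490| = 0.0209 per USD (in CAD)

0.0209 per USD (in CAD)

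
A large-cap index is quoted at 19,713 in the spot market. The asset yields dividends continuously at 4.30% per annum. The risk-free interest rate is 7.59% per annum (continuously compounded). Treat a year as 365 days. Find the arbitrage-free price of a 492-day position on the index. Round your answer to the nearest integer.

F = S·e^((r − q)T) = 19713 · e^((0.0759 − 0.0430) × 492/365)
= 19713 · e^0.044347 = 19713 × 1.045345
F = 20,607

20,607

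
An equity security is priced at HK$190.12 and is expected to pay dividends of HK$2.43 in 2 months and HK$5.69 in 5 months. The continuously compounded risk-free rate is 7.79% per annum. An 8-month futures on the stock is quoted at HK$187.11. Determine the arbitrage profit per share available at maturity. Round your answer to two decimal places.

HK$4.82 per share

PV(dividends) I = 2.43·e^(−0.0779·2/12) + 5.69·e^(−0.0779·5/12) = 7.9069
Fair futures F* = (S − I)·e^(rT) = (190.12 − 7.9069)·e^0.051933 = 182.2131 × 1.053305 = 191.9260
Market HK$187.11 < fair 191.9260: forward underpriced → reverse cash-and-carry (short the stock, invest proceeds at r, pay the dividends, go long the forward).
Profit at T = |F_mkt − F*| = |187.11 − 191.9260| = HK$4.82 per share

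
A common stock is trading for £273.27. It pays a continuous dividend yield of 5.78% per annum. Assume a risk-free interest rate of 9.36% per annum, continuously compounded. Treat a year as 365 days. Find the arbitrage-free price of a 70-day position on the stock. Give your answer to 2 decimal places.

£275.15

F = S·e^((r − q)T) = 273.27 · e^((0.0936 − 0.0578) × 70/365)
= 273.27 · e^0.006866 = 273.27 × 1.006890
F = £275.15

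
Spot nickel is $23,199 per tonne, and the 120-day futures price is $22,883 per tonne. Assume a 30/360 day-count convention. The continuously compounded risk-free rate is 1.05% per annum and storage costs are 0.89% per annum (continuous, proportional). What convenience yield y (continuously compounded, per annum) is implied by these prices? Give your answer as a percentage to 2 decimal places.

F = S·e^((r+u−y)T) ⇒ (r+u−y) = ln(F/S)/T
ln(22883/23199) = -0.013715; /T ⇒ -0.041145
y = r + u − ln(F/S)/T = 0.0105 + 0.0089 + 0.041145 = 0.060545
y = 6.05%

6.05%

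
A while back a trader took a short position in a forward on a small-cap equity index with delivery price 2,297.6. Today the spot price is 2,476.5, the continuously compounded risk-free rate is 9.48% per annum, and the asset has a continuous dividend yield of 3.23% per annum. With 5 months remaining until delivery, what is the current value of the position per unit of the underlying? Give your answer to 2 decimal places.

Current fair forward for the remaining 5 months: F = S·e^((r − q)·T), (r − q) = 0.0948 − 0.0323 = 0.0625
F = 2476.5 · e^(0.0625 × 5/12) = 2476.5 × 1.02638371 = 2541.8393
Value of long forward = (F − K)·e^(−rT) = (2541.8393 − 2297.6) · e^(−0.0948·5/12)
= 244.2393 × 0.96126995 = 234.78
Short position value = −(long value) = -234.78

-234.78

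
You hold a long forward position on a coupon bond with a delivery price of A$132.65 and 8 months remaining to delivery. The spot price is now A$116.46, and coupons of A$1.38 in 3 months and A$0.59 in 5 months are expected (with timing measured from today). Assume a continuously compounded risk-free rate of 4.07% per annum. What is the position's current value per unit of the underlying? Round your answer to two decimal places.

PV(remaining coupons) I = 1.38·e^(−0.0407·3/12) + 0.59·e^(−0.0407·5/12) = 1.9461
Current forward F = (S − I)·e^(rT) = (116.46 − 1.9461)·e^(0.0407·8/12) = 114.5139 × 1.027505 = 117.6636
Value (long) = (F − K)·e^(−rT) = (117.6636 − 132.65) × 0.973231 = -14.5852
Value = -A$14.59

-A$14.59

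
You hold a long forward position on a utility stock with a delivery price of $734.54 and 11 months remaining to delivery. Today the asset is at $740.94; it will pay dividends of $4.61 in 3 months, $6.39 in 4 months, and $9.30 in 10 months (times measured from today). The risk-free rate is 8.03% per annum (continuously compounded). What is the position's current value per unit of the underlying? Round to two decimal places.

PV(remaining dividends) I = 4.61·e^(−0.0803·3/12) + 6.39·e^(−0.0803·4/12) + 9.30·e^(−0.0803·10/12) = 19.4376
Current forward F = (S − I)·e^(rT) = (740.94 − 19.4376)·e^(0.0803·11/12) = 721.5024 × 1.076385 = 776.6144
Value (long) = (F − K)·e^(−rT) = (776.6144 − 734.54) × 0.929035 = 39.0886
Value = $39.09

$39.09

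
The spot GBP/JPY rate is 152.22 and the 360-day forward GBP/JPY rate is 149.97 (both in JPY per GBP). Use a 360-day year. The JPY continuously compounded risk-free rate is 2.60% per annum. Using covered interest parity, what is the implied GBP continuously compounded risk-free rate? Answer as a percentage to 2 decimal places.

F = S·e^((r_JPY − r_GBP)T) ⇒ r_GBP = r_JPY − ln(F/S)/T
ln(149.97/152.22) = -0.014892; /(360/360) = -0.014892
r_GBP = 0.0260 + 0.014892 = 0.040892
r_GBP = 4.09%

4.09%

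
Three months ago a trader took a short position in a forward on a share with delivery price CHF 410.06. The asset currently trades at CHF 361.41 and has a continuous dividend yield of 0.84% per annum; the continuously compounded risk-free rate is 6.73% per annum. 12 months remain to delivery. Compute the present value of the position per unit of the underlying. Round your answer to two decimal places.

CHF 24.98

Current fair forward for the remaining 12 months: F = S·e^((r − q)·T), (r − q) = 0.0673 − 0.0084 = 0.0589
F = 361.41 · e^(0.0589 × 12/12) = 361.41 × 1.060669 = 383.3364
Value of long forward = (F − K)·e^(−rT) = (383.3364 − 410.06) · e^(−0.0673·12/12)
= -26.7236 × 0.934915 = -24.98
Short position value = −(long value) = CHF 24.98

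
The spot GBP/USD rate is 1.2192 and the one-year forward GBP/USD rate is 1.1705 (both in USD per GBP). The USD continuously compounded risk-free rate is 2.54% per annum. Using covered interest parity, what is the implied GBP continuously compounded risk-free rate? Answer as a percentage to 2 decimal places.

F = S·e^((r_USD − r_GBP)T) ⇒ r_GBP = r_USD − ln(F/S)/T
ln(1.1705/1.2192) = -0.040764; /(12/12) = -0.040764
r_GBP = 0.0254 + 0.040764 = 0.066164
r_GBP = 6.62%

6.62%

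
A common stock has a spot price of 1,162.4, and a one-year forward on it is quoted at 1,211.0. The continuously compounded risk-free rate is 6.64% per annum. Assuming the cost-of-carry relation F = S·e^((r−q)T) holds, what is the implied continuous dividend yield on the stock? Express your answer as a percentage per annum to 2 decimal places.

From F = S·e^((r−q)T): (r − q) = ln(F/S)/T
ln(1211.0/1162.4) = ln(1.041810) = 0.040960
(r − q) = 0.040960 / (12/12) = 0.040960
q = r − ln(F/S)/T = 0.0664 − 0.040960 = 0.025440
q = 2.54%

2.54%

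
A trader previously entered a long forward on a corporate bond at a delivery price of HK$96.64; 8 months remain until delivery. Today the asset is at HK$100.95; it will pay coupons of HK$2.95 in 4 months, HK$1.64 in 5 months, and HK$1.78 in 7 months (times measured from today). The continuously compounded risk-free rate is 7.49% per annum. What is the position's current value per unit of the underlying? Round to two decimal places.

HK$2.85

PV(remaining coupons) I = 2.95·e^(−0.0749·4/12) + 1.64·e^(−0.0749·5/12) + 1.78·e^(−0.0749·7/12) = 6.1708
Current forward F = (S − I)·e^(rT) = (100.95 − 6.1708)·e^(0.0749·8/12) = 94.7792 × 1.051201 = 99.6320
Value (long) = (F − K)·e^(−rT) = (99.6320 − 96.64) × 0.951293 = 2.8463
Value = HK$2.85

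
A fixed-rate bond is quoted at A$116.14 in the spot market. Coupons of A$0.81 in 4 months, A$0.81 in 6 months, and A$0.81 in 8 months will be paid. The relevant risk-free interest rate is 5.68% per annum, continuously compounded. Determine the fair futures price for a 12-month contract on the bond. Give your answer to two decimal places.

PV(coupons) I = 0.81·e^(−0.0568·4/12) + 0.81·e^(−0.0568·6/12) + 0.81·e^(−0.0568·8/12)
I = 0.7948 + 0.7873 + 0.7799 = 2.3620
F = (S − I)·e^(rT) = (116.14 − 2.3620) · e^(0.0568·12/12)
= 113.7780 · e^0.056800 = 113.7780 × 1.058444 = A$120.43

A$120.43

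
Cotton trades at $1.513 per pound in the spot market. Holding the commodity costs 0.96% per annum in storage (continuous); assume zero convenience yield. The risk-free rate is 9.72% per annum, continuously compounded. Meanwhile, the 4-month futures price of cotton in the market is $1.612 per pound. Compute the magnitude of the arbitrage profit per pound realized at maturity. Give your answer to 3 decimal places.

Fair futures: F* = S·e^(carry·T), with carry = (r + u) = 0.0972 + 0.0096 = 0.1068
F* = 1.513 · e^(0.1068 × 4/12) = 1.513 · e^0.035600 = 1.513 × 1.036241 = $1.5678
Market $1.612 > fair $1.5678: forward overpriced → cash-and-carry (buy spot, short the forward).
At maturity, profit = |F_mkt − F*| = |1.612 − 1.5678| = $0.044 per pound

$0.044 per pound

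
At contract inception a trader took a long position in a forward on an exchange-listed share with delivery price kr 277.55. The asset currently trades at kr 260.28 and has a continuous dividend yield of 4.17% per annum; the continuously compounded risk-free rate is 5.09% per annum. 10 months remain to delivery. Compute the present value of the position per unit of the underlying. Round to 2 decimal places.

-kr 14.63

Current fair forward for the remaining 10 months: F = S·e^((r − q)·T), (r − q) = 0.0509 − 0.0417 = 0.0092
F = 260.28 · e^(0.0092 × 10/12) = 260.28 × 1.007696 = 262.2831
Value of long forward = (F − K)·e^(−rT) = (262.2831 − 277.55) · e^(−0.0509·10/12)
= -15.2669 × 0.958470 = -14.63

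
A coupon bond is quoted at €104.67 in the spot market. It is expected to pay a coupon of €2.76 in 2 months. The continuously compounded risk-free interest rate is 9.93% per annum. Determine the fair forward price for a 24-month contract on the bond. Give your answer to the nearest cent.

PV(coupons) I = 2.76·e^(−0.0993·2/12)
I = 2.7147
F = (S − I)·e^(rT) = (104.67 − 2.7147) · e^(0.0993·24/12)
= 101.9553 · e^0.198600 = 101.9553 × 1.219694 = €124.35

€124.35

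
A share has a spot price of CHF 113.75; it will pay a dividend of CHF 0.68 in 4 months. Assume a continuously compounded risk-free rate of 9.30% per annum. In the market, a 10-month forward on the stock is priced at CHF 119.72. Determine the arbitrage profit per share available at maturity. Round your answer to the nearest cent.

PV(dividends) I = 0.68·e^(−0.0930·4/12) = 0.6592
Fair forward F* = (S − I)·e^(rT) = (113.75 − 0.6592)·e^0.077500 = 113.0908 × 1.080582 = 122.2039
Market CHF 119.72 < fair 122.2039: forward underpriced → reverse cash-and-carry (short the stock, invest proceeds at r, pay the dividends, go long the forward).
Profit at T = |F_mkt − F*| = |119.72 − 122.2039| = CHF 2.48 per share

CHF 2.48 per share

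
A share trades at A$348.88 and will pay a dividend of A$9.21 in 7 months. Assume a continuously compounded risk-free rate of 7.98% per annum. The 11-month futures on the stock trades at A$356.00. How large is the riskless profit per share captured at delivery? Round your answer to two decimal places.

PV(dividends) I = 9.21·e^(−0.0798·7/12) = 8.7911
Fair futures F* = (S − I)·e^(rT) = (348.88 − 8.7911)·e^0.073150 = 340.0889 × 1.075892 = 365.8989
Market A$356.00 < fair 365.8989: forward underpriced → reverse cash-and-carry (short the stock, invest proceeds at r, pay the dividends, go long the forward).
Profit at T = |F_mkt − F*| = |356.00 − 365.8989| = A$9.90 per share

A$9.90 per share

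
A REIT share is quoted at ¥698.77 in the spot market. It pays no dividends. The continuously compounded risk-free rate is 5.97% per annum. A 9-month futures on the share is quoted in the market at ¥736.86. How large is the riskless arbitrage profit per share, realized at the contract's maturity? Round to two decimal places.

¥6.09 per share

Fair futures: F* = S·e^(carry·T), with carry = r = 0.0597
F* = 698.77 · e^(0.0597 × 9/12) = 698.77 · e^0.044775 = 698.77 × 1.045793 = ¥730.7688
Market ¥736.86 > fair ¥730.7688: forward overpriced → cash-and-carry (buy spot, short the forward).
At maturity, profit = |F_mkt − F*| = |736.86 − 730.7688| = ¥6.09 per share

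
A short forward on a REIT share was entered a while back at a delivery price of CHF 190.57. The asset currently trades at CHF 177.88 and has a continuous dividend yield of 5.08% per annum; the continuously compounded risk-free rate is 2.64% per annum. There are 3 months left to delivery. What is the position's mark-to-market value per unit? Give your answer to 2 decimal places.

Current fair forward for the remaining 3 months: F = S·e^((r − q)·T), (r − q) = 0.0264 − 0.0508 = -0.0244
F = 177.88 · e^(-0.0244 × 3/12) = 177.88 × 0.993919 = 176.7983
Value of long forward = (F − K)·e^(−rT) = (176.7983 − 190.57) · e^(−0.0264·3/12)
= -13.7717 × 0.993422 = -13.68
Short position value = −(long value) = CHF 13.68

CHF 13.68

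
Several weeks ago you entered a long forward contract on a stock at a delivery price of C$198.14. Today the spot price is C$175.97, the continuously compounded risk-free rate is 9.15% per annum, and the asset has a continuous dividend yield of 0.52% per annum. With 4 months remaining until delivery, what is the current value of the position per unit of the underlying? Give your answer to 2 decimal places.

-C$16.52

Current fair forward for the remaining 4 months: F = S·e^((r − q)·T), (r − q) = 0.0915 − 0.0052 = 0.0863
F = 175.97 · e^(0.0863 × 4/12) = 175.97 × 1.029184 = 181.1055
Value of long forward = (F − K)·e^(−rT) = (181.1055 − 198.14) · e^(−0.0915·4/12)
= -17.0345 × 0.969960 = -16.52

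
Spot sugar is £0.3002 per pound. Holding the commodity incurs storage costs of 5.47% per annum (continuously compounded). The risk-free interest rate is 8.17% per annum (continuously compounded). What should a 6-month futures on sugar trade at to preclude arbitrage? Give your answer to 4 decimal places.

£0.3214 per pound

Net carry = r + u − y = 0.0817 + 0.0547 − 0.0000 = 0.1364
F = S·e^((r+u−y)T) = 0.3002 · e^(0.1364 × 6/12) = 0.3002 · e^0.068200
= 0.3002 × 1.070579 = £0.3214 per pound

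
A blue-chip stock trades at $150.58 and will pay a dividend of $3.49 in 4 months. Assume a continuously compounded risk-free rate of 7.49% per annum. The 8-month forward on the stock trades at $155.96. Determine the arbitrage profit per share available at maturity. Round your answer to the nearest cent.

$1.25 per share

PV(dividends) I = 3.49·e^(−0.0749·4/12) = 3.4039
Fair forward F* = (S − I)·e^(rT) = (150.58 − 3.4039)·e^0.049933 = 147.1761 × 1.051201 = 154.7117
Market $155.96 > fair 154.7117: forward overpriced → cash-and-carry (borrow at r, buy the stock and collect the dividends, short the forward).
Profit at T = |F_mkt − F*| = |155.96 − 154.7117| = $1.25 per share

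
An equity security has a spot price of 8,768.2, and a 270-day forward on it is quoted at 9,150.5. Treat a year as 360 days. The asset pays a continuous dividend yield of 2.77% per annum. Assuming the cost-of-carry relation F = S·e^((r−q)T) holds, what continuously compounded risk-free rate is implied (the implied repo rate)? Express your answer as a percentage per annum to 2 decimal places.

8.46%

From F = S·e^((r−q)T): (r − q) = ln(F/S)/T
ln(9150.5/8768.2) = ln(1.043601) = 0.042677
(r − q) = 0.042677 / (270/360) = 0.056903
r = ln(F/S)/T + q = 0.056903 + 0.0277 = 0.084603
r = 8.46%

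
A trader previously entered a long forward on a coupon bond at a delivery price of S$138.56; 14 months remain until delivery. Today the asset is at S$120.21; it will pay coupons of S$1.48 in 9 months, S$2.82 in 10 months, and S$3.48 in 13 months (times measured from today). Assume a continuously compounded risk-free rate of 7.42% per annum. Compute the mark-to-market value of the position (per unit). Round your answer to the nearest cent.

-S$14.12

PV(remaining coupons) I = 1.48·e^(−0.0742·9/12) + 2.82·e^(−0.0742·10/12) + 3.48·e^(−0.0742·13/12) = 7.2620
Current forward F = (S − I)·e^(rT) = (120.21 − 7.2620)·e^(0.0742·14/12) = 112.9480 × 1.090424 = 123.1612
Value (long) = (F − K)·e^(−rT) = (123.1612 − 138.56) × 0.917074 = -14.1218
Value = -S$14.12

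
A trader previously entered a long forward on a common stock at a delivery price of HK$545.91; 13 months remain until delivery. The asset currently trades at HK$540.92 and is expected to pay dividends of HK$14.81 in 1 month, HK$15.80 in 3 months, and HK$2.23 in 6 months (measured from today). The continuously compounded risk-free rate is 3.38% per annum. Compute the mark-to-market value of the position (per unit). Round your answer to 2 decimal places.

PV(remaining dividends) I = 14.81·e^(−0.0338·1/12) + 15.80·e^(−0.0338·3/12) + 2.23·e^(−0.0338·6/12) = 32.6280
Current forward F = (S − I)·e^(rT) = (540.92 − 32.6280)·e^(0.0338·13/12) = 508.2920 × 1.037295 = 527.2488
Value (long) = (F − K)·e^(−rT) = (527.2488 − 545.91) × 0.964046 = -17.9903
Value = -HK$17.99

-HK$17.99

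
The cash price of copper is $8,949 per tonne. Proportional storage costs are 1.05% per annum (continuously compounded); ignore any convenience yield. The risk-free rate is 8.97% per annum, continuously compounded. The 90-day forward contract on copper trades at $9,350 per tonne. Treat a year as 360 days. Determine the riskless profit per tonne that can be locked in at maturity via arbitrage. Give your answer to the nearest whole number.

Fair forward: F* = S·e^(carry·T), with carry = (r + u) = 0.0897 + 0.0105 = 0.1002
F* = 8949 · e^(0.1002 × 90/360) = 8949 · e^0.025050 = 8949 × 1.025366 = $9176.0003
Market $9350 > fair $9176.0003: forward overpriced → cash-and-carry (buy spot, short the forward).
At maturity, profit = |F_mkt − F*| = |9350 − 9176.0003| = $174 per tonne

$174 per tonne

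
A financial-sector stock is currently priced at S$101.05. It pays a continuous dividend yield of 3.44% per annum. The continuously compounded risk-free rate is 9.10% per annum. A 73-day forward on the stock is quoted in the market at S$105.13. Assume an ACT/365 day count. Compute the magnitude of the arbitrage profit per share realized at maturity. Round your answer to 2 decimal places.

Fair forward: F* = S·e^(carry·T), with carry = (r − q) = 0.0910 − 0.0344 = 0.0566
F* = 101.05 · e^(0.0566 × 73/365) = 101.05 · e^0.011320 = 101.05 × 1.011384 = S$102.2004
Market S$105.13 > fair S$102.2004: forward overpriced → cash-and-carry (buy spot, short the forward).
At maturity, profit = |F_mkt − F*| = |105.13 − 102.2004| = S$2.93 per share

S$2.93 per share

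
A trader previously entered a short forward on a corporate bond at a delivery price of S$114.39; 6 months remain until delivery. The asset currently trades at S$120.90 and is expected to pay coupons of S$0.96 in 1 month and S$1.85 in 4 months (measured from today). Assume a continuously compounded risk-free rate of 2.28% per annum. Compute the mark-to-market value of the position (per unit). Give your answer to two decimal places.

PV(remaining coupons) I = 0.96·e^(−0.0228·1/12) + 1.85·e^(−0.0228·4/12) = 2.7942
Current forward F = (S − I)·e^(rT) = (120.90 − 2.7942)·e^(0.0228·6/12) = 118.1058 × 1.011465 = 119.4599
Value (long) = (F − K)·e^(−rT) = (119.4599 − 114.39) × 0.988665 = 5.0124
Short position value = −(long value) = -S$5.01

-S$5.01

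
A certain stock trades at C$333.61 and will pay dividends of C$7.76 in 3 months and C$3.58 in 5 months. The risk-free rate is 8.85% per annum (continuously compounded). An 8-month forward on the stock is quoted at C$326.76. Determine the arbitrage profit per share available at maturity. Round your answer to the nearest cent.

C$15.41 per share

PV(dividends) I = 7.76·e^(−0.0885·3/12) + 3.58·e^(−0.0885·5/12) = 11.0406
Fair forward F* = (S − I)·e^(rT) = (333.61 − 11.0406)·e^0.059000 = 322.5694 × 1.060775 = 342.1736
Market C$326.76 < fair 342.1736: forward underpriced → reverse cash-and-carry (short the stock, invest proceeds at r, pay the dividends, go long the forward).
Profit at T = |F_mkt − F*| = |326.76 − 342.1736| = C$15.41 per share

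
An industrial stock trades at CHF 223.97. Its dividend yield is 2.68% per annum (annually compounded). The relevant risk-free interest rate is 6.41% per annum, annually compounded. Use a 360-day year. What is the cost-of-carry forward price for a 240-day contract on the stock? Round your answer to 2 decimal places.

CHF 229.36

F = S · (1+r)^T / (1+q)^T
= 223.97 × 1.042289 / 1.017788 = 223.97 × 1.024073
F = CHF 229.36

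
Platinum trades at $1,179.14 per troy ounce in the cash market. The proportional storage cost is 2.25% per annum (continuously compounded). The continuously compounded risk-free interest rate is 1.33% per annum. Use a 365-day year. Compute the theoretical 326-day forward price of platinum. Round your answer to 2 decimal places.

$1,217.45 per troy ounce

Net carry = r + u − y = 0.0133 + 0.0225 − 0.0000 = 0.0358
F = S·e^((r+u−y)T) = 1179.14 · e^(0.0358 × 326/365) = 1179.14 · e^0.03197479
= 1179.14 × 1.03249148 = $1,217.45 per troy ounce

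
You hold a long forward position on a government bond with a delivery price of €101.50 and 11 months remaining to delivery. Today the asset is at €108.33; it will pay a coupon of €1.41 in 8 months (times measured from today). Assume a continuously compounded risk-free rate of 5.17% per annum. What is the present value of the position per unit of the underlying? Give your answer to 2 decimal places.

PV(remaining coupons) I = 1.41·e^(−0.0517·8/12) = 1.3622
Current forward F = (S − I)·e^(rT) = (108.33 − 1.3622)·e^(0.0517·11/12) = 106.9678 × 1.048533 = 112.1593
Value (long) = (F − K)·e^(−rT) = (112.1593 − 101.50) × 0.953714 = 10.1659
Value = €10.17

€10.17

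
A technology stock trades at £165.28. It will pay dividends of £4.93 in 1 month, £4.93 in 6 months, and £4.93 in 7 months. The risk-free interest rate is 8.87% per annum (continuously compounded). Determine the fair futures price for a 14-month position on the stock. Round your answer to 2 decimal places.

PV(dividends) I = 4.93·e^(−0.0887·1/12) + 4.93·e^(−0.0887·6/12) + 4.93·e^(−0.0887·7/12)
I = 4.8937 + 4.7161 + 4.6814 = 14.2912
F = (S − I)·e^(rT) = (165.28 − 14.2912) · e^(0.0887·14/12)
= 150.9888 · e^0.103483 = 150.9888 × 1.109027 = £167.45

£167.45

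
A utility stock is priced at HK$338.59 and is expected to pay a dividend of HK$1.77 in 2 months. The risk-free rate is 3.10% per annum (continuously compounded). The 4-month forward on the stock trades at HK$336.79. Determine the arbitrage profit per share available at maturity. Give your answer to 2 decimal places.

PV(dividends) I = 1.77·e^(−0.0310·2/12) = 1.7609
Fair forward F* = (S − I)·e^(rT) = (338.59 − 1.7609)·e^0.010333 = 336.8291 × 1.010387 = 340.3277
Market HK$336.79 < fair 340.3277: forward underpriced → reverse cash-and-carry (short the stock, invest proceeds at r, pay the dividends, go long the forward).
Profit at T = |F_mkt − F*| = |336.79 − 340.3277| = HK$3.54 per share

HK$3.54 per share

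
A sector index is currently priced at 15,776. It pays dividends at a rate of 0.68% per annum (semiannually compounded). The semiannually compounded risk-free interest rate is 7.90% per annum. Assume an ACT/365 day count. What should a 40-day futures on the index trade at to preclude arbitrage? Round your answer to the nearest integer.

15,899

F = S · (1+r/2)^(2T) / (1+q/2)^(2T)
= 15776 × 1.008527 / 1.000744 = 15776 × 1.007777
F = 15,899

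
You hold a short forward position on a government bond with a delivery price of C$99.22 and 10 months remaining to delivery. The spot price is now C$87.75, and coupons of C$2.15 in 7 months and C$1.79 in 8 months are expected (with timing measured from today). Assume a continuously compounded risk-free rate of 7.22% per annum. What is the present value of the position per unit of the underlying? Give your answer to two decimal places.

C$9.44

PV(remaining coupons) I = 2.15·e^(−0.0722·7/12) + 1.79·e^(−0.0722·8/12) = 3.7672
Current forward F = (S − I)·e^(rT) = (87.75 − 3.7672)·e^(0.0722·10/12) = 83.9828 × 1.062014 = 89.1909
Value (long) = (F − K)·e^(−rT) = (89.1909 − 99.22) × 0.941608 = -9.4435
Short position value = −(long value) = C$9.44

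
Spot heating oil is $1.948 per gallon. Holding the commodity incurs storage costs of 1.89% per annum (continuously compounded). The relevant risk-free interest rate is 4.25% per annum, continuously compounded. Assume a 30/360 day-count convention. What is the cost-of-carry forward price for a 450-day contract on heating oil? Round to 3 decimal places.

$2.103 per gallon

Net carry = r + u − y = 0.0425 + 0.0189 − 0.0000 = 0.0614
F = S·e^((r+u−y)T) = 1.948 · e^(0.0614 × 450/360) = 1.948 · e^0.076750
= 1.948 × 1.079772 = $2.103 per gallon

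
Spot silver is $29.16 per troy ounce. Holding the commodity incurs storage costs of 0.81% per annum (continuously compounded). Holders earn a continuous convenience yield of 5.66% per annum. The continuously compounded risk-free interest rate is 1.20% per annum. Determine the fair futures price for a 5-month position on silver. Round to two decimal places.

Net carry = r + u − y = 0.0120 + 0.0081 − 0.0566 = -0.0365
F = S·e^((r+u−y)T) = 29.16 · e^(-0.0365 × 5/12) = 29.16 · e^-0.015208
= 29.16 × 0.984907 = $28.72 per troy ounce

$28.72 per troy ounce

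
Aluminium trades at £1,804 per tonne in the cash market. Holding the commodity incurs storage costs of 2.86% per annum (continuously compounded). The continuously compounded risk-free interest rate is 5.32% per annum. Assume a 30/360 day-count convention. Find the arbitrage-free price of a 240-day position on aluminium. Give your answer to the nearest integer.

£1,905 per tonne

Net carry = r + u − y = 0.0532 + 0.0286 − 0.0000 = 0.0818
F = S·e^((r+u−y)T) = 1804 · e^(0.0818 × 240/360) = 1804 · e^0.054533
= 1804 × 1.056047 = £1,905 per tonne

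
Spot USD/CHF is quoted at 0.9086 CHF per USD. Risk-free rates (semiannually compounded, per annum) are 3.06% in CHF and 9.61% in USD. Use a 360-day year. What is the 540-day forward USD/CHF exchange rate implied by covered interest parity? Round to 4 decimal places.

0.8261

By covered interest parity, F = S · (1+r_CHF/2)^(2T) / (1+r_USD/2)^(2T)
= 0.9086 × 1.046606 / 1.151187 = 0.9086 × 0.909154
F = 0.8261 CHF per USD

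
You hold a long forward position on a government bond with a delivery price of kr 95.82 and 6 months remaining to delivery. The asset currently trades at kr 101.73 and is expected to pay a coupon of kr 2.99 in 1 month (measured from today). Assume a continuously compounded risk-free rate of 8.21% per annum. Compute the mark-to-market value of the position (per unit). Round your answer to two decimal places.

PV(remaining coupons) I = 2.99·e^(−0.0821·1/12) = 2.9696
Current forward F = (S − I)·e^(rT) = (101.73 − 2.9696)·e^(0.0821·6/12) = 98.7604 × 1.041904 = 102.8989
Value (long) = (F − K)·e^(−rT) = (102.8989 − 95.82) × 0.959781 = 6.7942
Value = kr 6.79

kr 6.79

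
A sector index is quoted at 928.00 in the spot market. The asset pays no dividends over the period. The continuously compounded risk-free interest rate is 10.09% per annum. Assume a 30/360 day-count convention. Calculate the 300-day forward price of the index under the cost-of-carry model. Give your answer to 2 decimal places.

1,009.40

F = S·e^(rT) = 928.00 · e^(0.1009 × 300/360)
= 928.00 · e^0.084083 = 928.00 × 1.087719
F = 1,009.40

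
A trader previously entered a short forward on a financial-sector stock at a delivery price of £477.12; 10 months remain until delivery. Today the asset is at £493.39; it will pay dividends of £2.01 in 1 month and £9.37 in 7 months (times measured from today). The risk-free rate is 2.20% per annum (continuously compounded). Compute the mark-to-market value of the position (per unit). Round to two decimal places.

-£13.68

PV(remaining dividends) I = 2.01·e^(−0.0220·1/12) + 9.37·e^(−0.0220·7/12) = 11.2568
Current forward F = (S − I)·e^(rT) = (493.39 − 11.2568)·e^(0.0220·10/12) = 482.1332 × 1.018502 = 491.0536
Value (long) = (F − K)·e^(−rT) = (491.0536 − 477.12) × 0.981834 = 13.6805
Short position value = −(long value) = -£13.68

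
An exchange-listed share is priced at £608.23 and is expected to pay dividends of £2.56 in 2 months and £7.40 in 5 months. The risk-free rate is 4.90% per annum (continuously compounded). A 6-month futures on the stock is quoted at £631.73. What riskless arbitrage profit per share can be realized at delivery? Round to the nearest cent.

£18.45 per share

PV(dividends) I = 2.56·e^(−0.0490·2/12) + 7.40·e^(−0.0490·5/12) = 9.7896
Fair futures F* = (S − I)·e^(rT) = (608.23 − 9.7896)·e^0.024500 = 598.4404 × 1.024803 = 613.2835
Market £631.73 > fair 613.2835: forward overpriced → cash-and-carry (borrow at r, buy the stock and collect the dividends, short the forward).
Profit at T = |F_mkt − F*| = |631.73 − 613.2835| = £18.45 per share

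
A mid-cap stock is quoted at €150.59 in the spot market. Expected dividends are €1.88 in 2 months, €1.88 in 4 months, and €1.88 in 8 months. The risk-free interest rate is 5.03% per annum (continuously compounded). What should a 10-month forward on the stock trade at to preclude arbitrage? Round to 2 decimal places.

PV(dividends) I = 1.88·e^(−0.0503·2/12) + 1.88·e^(−0.0503·4/12) + 1.88·e^(−0.0503·8/12)
I = 1.8643 + 1.8487 + 1.8180 = 5.5310
F = (S − I)·e^(rT) = (150.59 − 5.5310) · e^(0.0503·10/12)
= 145.0590 · e^0.041917 = 145.0590 × 1.042808 = €151.27

€151.27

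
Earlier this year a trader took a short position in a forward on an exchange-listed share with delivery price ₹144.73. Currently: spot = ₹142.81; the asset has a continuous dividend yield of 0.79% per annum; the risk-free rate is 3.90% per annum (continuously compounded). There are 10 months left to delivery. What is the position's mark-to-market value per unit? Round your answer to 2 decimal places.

-₹1.77

Current fair forward for the remaining 10 months: F = S·e^((r − q)·T), (r − q) = 0.0390 − 0.0079 = 0.0311
F = 142.81 · e^(0.0311 × 10/12) = 142.81 × 1.026255 = 146.5595
Value of long forward = (F − K)·e^(−rT) = (146.5595 − 144.73) · e^(−0.0390·10/12)
= 1.8295 × 0.968022 = 1.77
Short position value = −(long value) = -₹1.77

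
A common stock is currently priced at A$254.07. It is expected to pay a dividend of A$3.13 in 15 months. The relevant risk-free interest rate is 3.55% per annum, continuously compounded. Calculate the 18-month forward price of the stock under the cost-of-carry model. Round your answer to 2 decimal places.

A$264.81

PV(dividends) I = 3.13·e^(−0.0355·15/12)
I = 2.9941
F = (S − I)·e^(rT) = (254.07 − 2.9941) · e^(0.0355·18/12)
= 251.0759 · e^0.053250 = 251.0759 × 1.054693 = A$264.81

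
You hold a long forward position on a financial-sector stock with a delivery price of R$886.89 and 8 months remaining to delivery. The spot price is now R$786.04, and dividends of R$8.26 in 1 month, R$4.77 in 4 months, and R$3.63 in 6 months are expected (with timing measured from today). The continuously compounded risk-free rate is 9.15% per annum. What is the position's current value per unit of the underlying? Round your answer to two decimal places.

-R$64.66

PV(remaining dividends) I = 8.26·e^(−0.0915·1/12) + 4.77·e^(−0.0915·4/12) + 3.63·e^(−0.0915·6/12) = 16.2916
Current forward F = (S − I)·e^(rT) = (786.04 − 16.2916)·e^(0.0915·8/12) = 769.7484 × 1.062899 = 818.1648
Value (long) = (F − K)·e^(−rT) = (818.1648 − 886.89) × 0.940823 = -64.6582
Value = -R$64.66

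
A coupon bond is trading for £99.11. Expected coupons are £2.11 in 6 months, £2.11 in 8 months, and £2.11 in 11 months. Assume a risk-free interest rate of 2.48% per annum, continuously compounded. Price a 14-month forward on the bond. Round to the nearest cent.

£95.61

PV(coupons) I = 2.11·e^(−0.0248·6/12) + 2.11·e^(−0.0248·8/12) + 2.11·e^(−0.0248·11/12)
I = 2.0840 + 2.0754 + 2.0626 = 6.2220
F = (S − I)·e^(rT) = (99.11 − 6.2220) · e^(0.0248·14/12)
= 92.8880 · e^0.028933 = 92.8880 × 1.029356 = £95.61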